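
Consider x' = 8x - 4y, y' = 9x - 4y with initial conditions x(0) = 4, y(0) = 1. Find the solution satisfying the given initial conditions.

Coefficient matrix A = [[8, -4], [9, -4]].
Characteristic polynomial det(A - λI) = λ^2 - 4λ + 4 = 0.
Single eigenvalue λ = 2 with algebraic multiplicity 2.
Eigenvector v = (-2,-3); generalized eigenvector w with (A-λI)w=v is (-1,-1).
General solution: e^(2t)[C_1·v + C_2·(t·v + w)].
Applying x(0)=4, y(0)=1 gives C_1=3, C_2=-10.

x(t) = 20te^(2t) + 4e^(2t), y(t) = 30te^(2t) + e^(2t)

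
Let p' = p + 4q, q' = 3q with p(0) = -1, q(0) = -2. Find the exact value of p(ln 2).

A = [[1,4],[0,3]]; eigenvalues λ = 1, 3.
Eigenvectors: (-1,0) for λ=1, (2,1) for λ=3.
From the initial condition, c_1 = -3, c_2 = -2.
p(ln 2) = (-3)(2^1)(-1) + (-2)(2^3)(2) = -26.

-26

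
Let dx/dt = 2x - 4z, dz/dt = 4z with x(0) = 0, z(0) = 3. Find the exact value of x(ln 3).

A = [[2,-4],[0,4]]; eigenvalues λ = 4, 2.
Eigenvectors: (-2,1) for λ=4, (1,0) for λ=2.
From the initial condition, c_1 = 3, c_2 = 6.
x(ln 3) = (3)(3^4)(-2) + (6)(3^2)(1) = -432.

-432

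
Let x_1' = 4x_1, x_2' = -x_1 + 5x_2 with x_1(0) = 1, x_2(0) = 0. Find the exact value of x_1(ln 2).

16

A = [[4,0],[-1,5]]; eigenvalues λ = 5, 4.
Eigenvectors: (0,-1) for λ=5, (1,1) for λ=4.
From the initial condition, c_1 = 1, c_2 = 1.
x_1(ln 2) = (1)(2^5)(0) + (1)(2^4)(1) = 16.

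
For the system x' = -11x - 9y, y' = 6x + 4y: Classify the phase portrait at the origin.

A = [[-11,-9],[6,4]]; det(A-λI) = λ^2 + 7λ + 10.
λ = -2, -5: both negative.

stable node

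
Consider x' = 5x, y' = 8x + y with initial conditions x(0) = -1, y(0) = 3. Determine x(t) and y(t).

Coefficient matrix A = [[5, 0], [8, 1]].
Characteristic polynomial det(A - λI) = λ^2 - 6λ + 5 = 0.
Eigenvalues λ = 1, 5.
For λ=1: (A-λI) row 1 is [4, 0], so an eigenvector is (0, -1).
For λ=5: (A-λI) row 2 is [8, -4], so an eigenvector is (1, 2).
General solution: C_1e^(t)(0,-1) + C_2e^(5t)(1,2).
Applying x(0)=-1, y(0)=3 gives C_1=-5, C_2=-1.

x(t) = -e^(5t), y(t) = -2e^(5t) + 5e^(t)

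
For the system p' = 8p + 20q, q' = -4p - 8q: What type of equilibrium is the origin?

A = [[8,20],[-4,-8]]; det(A-λI) = λ^2 + 16.
λ = 0 ± 4i: zero real part.

center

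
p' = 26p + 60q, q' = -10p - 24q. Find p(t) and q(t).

Coefficient matrix A = [[26, 60], [-10, -24]].
Characteristic polynomial det(A - λI) = λ^2 - 2λ - 24 = 0.
Eigenvalues λ = -4, 6.
For λ=-4: (A-λI) row 1 is [30, 60], so an eigenvector is (-2, 1).
For λ=6: (A-λI) row 1 is [20, 60], so an eigenvector is (3, -1).
General solution: c_1e^(-4t)(-2,1) + c_2e^(6t)(3,-1).

p(t) = -2c_1e^(-4t) + 3c_2e^(6t), q(t) = c_1e^(-4t) - c_2e^(6t)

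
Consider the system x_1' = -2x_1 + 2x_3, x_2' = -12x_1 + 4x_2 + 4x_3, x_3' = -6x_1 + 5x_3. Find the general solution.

x_1(t) = -2C_1e^(t) + C_3e^(2t), x_2(t) = -4C_1e^(t) + C_2e^(4t) + 2C_3e^(2t), x_3(t) = -3C_1e^(t) + 2C_3e^(2t)

Coefficient matrix A = [[-2, 0, 2], [-12, 4, 4], [-6, 0, 5]].
det(A - λI) = 0 gives eigenvalues λ = 1, 4, 2.
For λ=1: eigenvector (-2,-4,-3).
For λ=4: eigenvector (0,1,0).
For λ=2: eigenvector (1,2,2).
General solution: C_1e^(t)(-2,-4,-3) + C_2e^(4t)(0,1,0) + C_3e^(2t)(1,2,2).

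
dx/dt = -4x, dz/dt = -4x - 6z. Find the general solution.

Coefficient matrix A = [[-4, 0], [-4, -6]].
Characteristic polynomial det(A - λI) = λ^2 + 10λ + 24 = 0.
Eigenvalues λ = -6, -4.
For λ=-6: (A-λI) row 1 is [2, 0], so an eigenvector is (0, -1).
For λ=-4: (A-λI) row 2 is [-4, -2], so an eigenvector is (-1, 2).
General solution: C_1e^(-6t)(0,-1) + C_2e^(-4t)(-1,2).

x(t) = -C_2e^(-4t), z(t) = -C_1e^(-6t) + 2C_2e^(-4t)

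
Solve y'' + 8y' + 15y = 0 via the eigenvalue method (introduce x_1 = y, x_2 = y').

Let x_1 = y, x_2 = y'. Then x_1' = x_2 and x_2' = -15x_1 - 8x_2.
A = [[0,1],[-15,-8]]; det(A-λI) = λ^2 + 8λ + 15.
Eigenvalues λ = -5, -3 with eigenvectors (1,-5), (1,-3).

y(t) = K_1e^(-5t) + K_2e^(-3t)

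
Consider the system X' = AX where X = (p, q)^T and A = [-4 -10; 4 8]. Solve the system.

p(t) = -c_1e^(2t)sin(2t) + 2c_1e^(2t)cos(2t) + 2c_2e^(2t)sin(2t) + c_2e^(2t)cos(2t), q(t) = c_1e^(2t)sin(2t) - c_1e^(2t)cos(2t) - c_2e^(2t)sin(2t) - c_2e^(2t)cos(2t)

Coefficient matrix A = [[-4, -10], [4, 8]].
Characteristic polynomial det(A - λI) = λ^2 - 4λ + 8 = 0.
Eigenvalues λ = 2 ± 2i (complex conjugate pair).
For λ=2+2i: an eigenvector is (2,-1) - i(-1,1) = (2 + i, -1 - i).
A real fundamental pair from Re and Im of e^((2+2i)t)v: X_1 = e^(2t)(cos(2t)·(2,-1) + sin(2t)·(-1,1)), X_2 = e^(2t)(sin(2t)·(2,-1) - cos(2t)·(-1,1)).
General solution: c_1X_1 + c_2X_2.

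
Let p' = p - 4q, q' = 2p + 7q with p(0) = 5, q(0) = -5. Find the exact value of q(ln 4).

A = [[1,-4],[2,7]]; eigenvalues λ = 5, 3.
Eigenvectors: (1,-1) for λ=5, (-2,1) for λ=3.
From the initial condition, c_1 = 5, c_2 = 0.
q(ln 4) = (5)(4^5)(-1) + (0)(4^3)(1) = -5120.

-5120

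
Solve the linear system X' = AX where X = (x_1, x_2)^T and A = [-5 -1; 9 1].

Coefficient matrix A = [[-5, -1], [9, 1]].
Characteristic polynomial det(A - λI) = λ^2 + 4λ + 4 = 0.
Single eigenvalue λ = -2 with algebraic multiplicity 2.
Eigenvector v = (-1,3); generalized eigenvector w with (A-λI)w=v is (0,1).
General solution: e^(-2t)[K_1·v + K_2·(t·v + w)].

x_1(t) = -K_1e^(-2t) - K_2te^(-2t), x_2(t) = 3K_1e^(-2t) + 3K_2te^(-2t) + K_2e^(-2t)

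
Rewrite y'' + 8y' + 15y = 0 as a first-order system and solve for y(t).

y(t) = C_1e^(-5t) + C_2e^(-3t)

Let x_1 = y, x_2 = y'. Then x_1' = x_2 and x_2' = -15x_1 - 8x_2.
A = [[0,1],[-15,-8]]; det(A-λI) = λ^2 + 8λ + 15.
Eigenvalues λ = -5, -3 with eigenvectors (1,-5), (1,-3).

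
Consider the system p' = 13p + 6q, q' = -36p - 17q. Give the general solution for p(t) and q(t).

Coefficient matrix A = [[13, 6], [-36, -17]].
Characteristic polynomial det(A - λI) = λ^2 + 4λ - 5 = 0.
Eigenvalues λ = 1, -5.
For λ=1: (A-λI) row 1 is [12, 6], so an eigenvector is (1, -2).
For λ=-5: (A-λI) row 1 is [18, 6], so an eigenvector is (1, -3).
General solution: K_1e^(t)(1,-2) + K_2e^(-5t)(1,-3).

p(t) = K_1e^(t) + K_2e^(-5t), q(t) = -2K_1e^(t) - 3K_2e^(-5t)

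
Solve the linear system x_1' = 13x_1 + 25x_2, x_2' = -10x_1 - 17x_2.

x_1(t) = -2c_1e^(-2t)sin(5t) + c_1e^(-2t)cos(5t) + c_2e^(-2t)sin(5t) + 2c_2e^(-2t)cos(5t), x_2(t) = c_1e^(-2t)sin(5t) - c_1e^(-2t)cos(5t) - c_2e^(-2t)sin(5t) - c_2e^(-2t)cos(5t)

Coefficient matrix A = [[13, 25], [-10, -17]].
Characteristic polynomial det(A - λI) = λ^2 + 4λ + 29 = 0.
Eigenvalues λ = -2 ± 5i (complex conjugate pair).
For λ=-2+5i: an eigenvector is (1,-1) - i(-2,1) = (1 + 2i, -1 - i).
A real fundamental pair from Re and Im of e^((-2+5i)t)v: X_1 = e^(-2t)(cos(5t)·(1,-1) + sin(5t)·(-2,1)), X_2 = e^(-2t)(sin(5t)·(1,-1) - cos(5t)·(-2,1)).
General solution: c_1X_1 + c_2X_2.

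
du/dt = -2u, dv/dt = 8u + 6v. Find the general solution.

u(t) = K_1e^(-2t), v(t) = -K_1e^(-2t) + K_2e^(6t)

Coefficient matrix A = [[-2, 0], [8, 6]].
Characteristic polynomial det(A - λI) = λ^2 - 4λ - 12 = 0.
Eigenvalues λ = -2, 6.
For λ=-2: (A-λI) row 2 is [8, 8], so an eigenvector is (1, -1).
For λ=6: (A-λI) row 1 is [-8, 0], so an eigenvector is (0, 1).
General solution: K_1e^(-2t)(1,-1) + K_2e^(6t)(0,1).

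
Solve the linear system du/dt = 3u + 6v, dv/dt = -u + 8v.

u(t) = 2C_1e^(6t) - 3C_2e^(5t), v(t) = C_1e^(6t) - C_2e^(5t)

Coefficient matrix A = [[3, 6], [-1, 8]].
Characteristic polynomial det(A - λI) = λ^2 - 11λ + 30 = 0.
Eigenvalues λ = 6, 5.
For λ=6: (A-λI) row 1 is [-3, 6], so an eigenvector is (2, 1).
For λ=5: (A-λI) row 1 is [-2, 6], so an eigenvector is (-3, -1).
General solution: C_1e^(6t)(2,1) + C_2e^(5t)(-3,-1).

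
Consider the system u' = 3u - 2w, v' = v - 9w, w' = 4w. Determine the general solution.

u(t) = -2K_1e^(4t) + K_3e^(3t), v(t) = -3K_1e^(4t) + K_2e^(t), w(t) = K_1e^(4t)

Coefficient matrix A = [[3, 0, -2], [0, 1, -9], [0, 0, 4]].
det(A - λI) = 0 gives eigenvalues λ = 4, 1, 3.
For λ=4: eigenvector (-2,-3,1).
For λ=1: eigenvector (0,1,0).
For λ=3: eigenvector (1,0,0).
General solution: K_1e^(4t)(-2,-3,1) + K_2e^(t)(0,1,0) + K_3e^(3t)(1,0,0).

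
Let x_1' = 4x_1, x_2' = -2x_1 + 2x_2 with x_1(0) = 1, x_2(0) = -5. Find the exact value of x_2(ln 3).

A = [[4,0],[-2,2]]; eigenvalues λ = 2, 4.
Eigenvectors: (0,1) for λ=2, (-1,1) for λ=4.
From the initial condition, c_1 = -4, c_2 = -1.
x_2(ln 3) = (-4)(3^2)(1) + (-1)(3^4)(1) = -117.

-117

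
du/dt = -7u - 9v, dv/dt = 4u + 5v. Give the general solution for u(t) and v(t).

u(t) = -3c_1e^(-t) - 3c_2te^(-t) - c_2e^(-t), v(t) = 2c_1e^(-t) + 2c_2te^(-t) + c_2e^(-t)

Coefficient matrix A = [[-7, -9], [4, 5]].
Characteristic polynomial det(A - λI) = λ^2 + 2λ + 1 = 0.
Single eigenvalue λ = -1 with algebraic multiplicity 2.
Eigenvector v = (-3,2); generalized eigenvector w with (A-λI)w=v is (-1,1).
General solution: e^(-t)[c_1·v + c_2·(t·v + w)].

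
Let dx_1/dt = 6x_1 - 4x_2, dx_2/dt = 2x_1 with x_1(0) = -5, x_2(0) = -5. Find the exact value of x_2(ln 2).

-20

A = [[6,-4],[2,0]]; eigenvalues λ = 4, 2.
Eigenvectors: (2,1) for λ=4, (-1,-1) for λ=2.
From the initial condition, c_1 = 0, c_2 = 5.
x_2(ln 2) = (0)(2^4)(1) + (5)(2^2)(-1) = -20.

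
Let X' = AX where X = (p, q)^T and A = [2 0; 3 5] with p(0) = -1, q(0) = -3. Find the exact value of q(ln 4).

A = [[2,0],[3,5]]; eigenvalues λ = 5, 2.
Eigenvectors: (0,-1) for λ=5, (-1,1) for λ=2.
From the initial condition, c_1 = 4, c_2 = 1.
q(ln 4) = (4)(4^5)(-1) + (1)(4^2)(1) = -4080.

-4080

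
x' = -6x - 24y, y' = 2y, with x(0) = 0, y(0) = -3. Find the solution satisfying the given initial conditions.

Coefficient matrix A = [[-6, -24], [0, 2]].
Characteristic polynomial det(A - λI) = λ^2 + 4λ - 12 = 0.
Eigenvalues λ = 2, -6.
For λ=2: (A-λI) row 1 is [-8, -24], so an eigenvector is (3, -1).
For λ=-6: (A-λI) row 1 is [0, -24], so an eigenvector is (-1, 0).
General solution: c_1e^(2t)(3,-1) + c_2e^(-6t)(-1,0).
Applying x(0)=0, y(0)=-3 gives c_1=3, c_2=9.

x(t) = 9e^(2t) - 9e^(-6t), y(t) = -3e^(2t)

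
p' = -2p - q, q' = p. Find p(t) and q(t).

Coefficient matrix A = [[-2, -1], [1, 0]].
Characteristic polynomial det(A - λI) = λ^2 + 2λ + 1 = 0.
Single eigenvalue λ = -1 with algebraic multiplicity 2.
Eigenvector v = (-1,1); generalized eigenvector w with (A-λI)w=v is (-1,2).
General solution: e^(-t)[c_1·v + c_2·(t·v + w)].

p(t) = -c_1e^(-t) - c_2te^(-t) - c_2e^(-t), q(t) = c_1e^(-t) + c_2te^(-t) + 2c_2e^(-t)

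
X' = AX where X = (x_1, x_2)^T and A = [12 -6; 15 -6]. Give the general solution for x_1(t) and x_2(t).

x_1(t) = -C_1e^(3t)sin(3t) + C_1e^(3t)cos(3t) + C_2e^(3t)sin(3t) + C_2e^(3t)cos(3t), x_2(t) = -C_1e^(3t)sin(3t) + 2C_1e^(3t)cos(3t) + 2C_2e^(3t)sin(3t) + C_2e^(3t)cos(3t)

Coefficient matrix A = [[12, -6], [15, -6]].
Characteristic polynomial det(A - λI) = λ^2 - 6λ + 18 = 0.
Eigenvalues λ = 3 ± 3i (complex conjugate pair).
For λ=3+3i: an eigenvector is (1,2) - i(-1,-1) = (1 + i, 2 + i).
A real fundamental pair from Re and Im of e^((3+3i)t)v: X_1 = e^(3t)(cos(3t)·(1,2) + sin(3t)·(-1,-1)), X_2 = e^(3t)(sin(3t)·(1,2) - cos(3t)·(-1,-1)).
General solution: C_1X_1 + C_2X_2.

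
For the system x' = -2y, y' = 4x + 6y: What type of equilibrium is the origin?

unstable node

A = [[0,-2],[4,6]]; det(A-λI) = λ^2 - 6λ + 8.
λ = 2, 4: both positive.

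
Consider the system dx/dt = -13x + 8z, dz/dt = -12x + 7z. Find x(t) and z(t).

x(t) = 2C_1e^(-t) + C_2e^(-5t), z(t) = 3C_1e^(-t) + C_2e^(-5t)

Coefficient matrix A = [[-13, 8], [-12, 7]].
Characteristic polynomial det(A - λI) = λ^2 + 6λ + 5 = 0.
Eigenvalues λ = -1, -5.
For λ=-1: (A-λI) row 1 is [-12, 8], so an eigenvector is (2, 3).
For λ=-5: (A-λI) row 1 is [-8, 8], so an eigenvector is (1, 1).
General solution: C_1e^(-t)(2,3) + C_2e^(-5t)(1,1).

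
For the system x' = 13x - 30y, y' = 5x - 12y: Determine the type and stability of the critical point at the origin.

saddle

A = [[13,-30],[5,-12]]; det(A-λI) = λ^2 - λ - 6.
λ = -2, 3: opposite signs.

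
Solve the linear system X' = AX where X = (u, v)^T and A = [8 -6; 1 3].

Coefficient matrix A = [[8, -6], [1, 3]].
Characteristic polynomial det(A - λI) = λ^2 - 11λ + 30 = 0.
Eigenvalues λ = 5, 6.
For λ=5: (A-λI) row 1 is [3, -6], so an eigenvector is (-2, -1).
For λ=6: (A-λI) row 1 is [2, -6], so an eigenvector is (3, 1).
General solution: c_1e^(5t)(-2,-1) + c_2e^(6t)(3,1).

u(t) = -2c_1e^(5t) + 3c_2e^(6t), v(t) = -c_1e^(5t) + c_2e^(6t)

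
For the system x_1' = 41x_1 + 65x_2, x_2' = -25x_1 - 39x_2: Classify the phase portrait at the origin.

A = [[41,65],[-25,-39]]; det(A-λI) = λ^2 - 2λ + 26.
λ = 1 ± 5i: positive real part.

unstable spiral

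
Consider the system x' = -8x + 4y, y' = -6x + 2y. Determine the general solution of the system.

x(t) = -K_1e^(-4t) - 2K_2e^(-2t), y(t) = -K_1e^(-4t) - 3K_2e^(-2t)

Coefficient matrix A = [[-8, 4], [-6, 2]].
Characteristic polynomial det(A - λI) = λ^2 + 6λ + 8 = 0.
Eigenvalues λ = -4, -2.
For λ=-4: (A-λI) row 1 is [-4, 4], so an eigenvector is (-1, -1).
For λ=-2: (A-λI) row 1 is [-6, 4], so an eigenvector is (-2, -3).
General solution: K_1e^(-4t)(-1,-1) + K_2e^(-2t)(-2,-3).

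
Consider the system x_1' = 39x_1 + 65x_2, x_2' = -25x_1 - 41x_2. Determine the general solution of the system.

Coefficient matrix A = [[39, 65], [-25, -41]].
Characteristic polynomial det(A - λI) = λ^2 + 2λ + 26 = 0.
Eigenvalues λ = -1 ± 5i (complex conjugate pair).
For λ=-1+5i: an eigenvector is (-3,2) - i(2,-1) = (-3 - 2i, 2 + i).
A real fundamental pair from Re and Im of e^((-1+5i)t)v: X_1 = e^(-t)(cos(5t)·(-3,2) + sin(5t)·(2,-1)), X_2 = e^(-t)(sin(5t)·(-3,2) - cos(5t)·(2,-1)).
General solution: C_1X_1 + C_2X_2.

x_1(t) = 2C_1e^(-t)sin(5t) - 3C_1e^(-t)cos(5t) - 3C_2e^(-t)sin(5t) - 2C_2e^(-t)cos(5t), x_2(t) = -C_1e^(-t)sin(5t) + 2C_1e^(-t)cos(5t) + 2C_2e^(-t)sin(5t) + C_2e^(-t)cos(5t)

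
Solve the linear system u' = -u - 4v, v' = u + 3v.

u(t) = 2c_1e^(t) + 2c_2te^(t) - 3c_2e^(t), v(t) = -c_1e^(t) - c_2te^(t) + c_2e^(t)

Coefficient matrix A = [[-1, -4], [1, 3]].
Characteristic polynomial det(A - λI) = λ^2 - 2λ + 1 = 0.
Single eigenvalue λ = 1 with algebraic multiplicity 2.
Eigenvector v = (2,-1); generalized eigenvector w with (A-λI)w=v is (-3,1).
General solution: e^(t)[c_1·v + c_2·(t·v + w)].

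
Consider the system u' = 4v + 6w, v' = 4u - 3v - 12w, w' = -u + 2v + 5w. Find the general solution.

u(t) = 3K_1e^(2t) - 2K_2e^(t) - 2K_3e^(-t), v(t) = K_2e^(t) + 2K_3e^(-t), w(t) = K_1e^(2t) - K_2e^(t) - K_3e^(-t)

Coefficient matrix A = [[0, 4, 6], [4, -3, -12], [-1, 2, 5]].
det(A - λI) = 0 gives eigenvalues λ = 2, 1, -1.
For λ=2: eigenvector (3,0,1).
For λ=1: eigenvector (-2,1,-1).
For λ=-1: eigenvector (-2,2,-1).
General solution: K_1e^(2t)(3,0,1) + K_2e^(t)(-2,1,-1) + K_3e^(-t)(-2,2,-1).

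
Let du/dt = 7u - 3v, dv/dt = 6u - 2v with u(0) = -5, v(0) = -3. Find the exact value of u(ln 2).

A = [[7,-3],[6,-2]]; eigenvalues λ = 1, 4.
Eigenvectors: (-1,-2) for λ=1, (-1,-1) for λ=4.
From the initial condition, c_1 = -2, c_2 = 7.
u(ln 2) = (-2)(2^1)(-1) + (7)(2^4)(-1) = -108.

-108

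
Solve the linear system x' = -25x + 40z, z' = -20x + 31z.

Coefficient matrix A = [[-25, 40], [-20, 31]].
Characteristic polynomial det(A - λI) = λ^2 - 6λ + 25 = 0.
Eigenvalues λ = 3 ± 4i (complex conjugate pair).
For λ=3+4i: an eigenvector is (3,2) - i(-1,-1) = (3 + i, 2 + i).
A real fundamental pair from Re and Im of e^((3+4i)t)v: X_1 = e^(3t)(cos(4t)·(3,2) + sin(4t)·(-1,-1)), X_2 = e^(3t)(sin(4t)·(3,2) - cos(4t)·(-1,-1)).
General solution: C_1X_1 + C_2X_2.

x(t) = -C_1e^(3t)sin(4t) + 3C_1e^(3t)cos(4t) + 3C_2e^(3t)sin(4t) + C_2e^(3t)cos(4t), z(t) = -C_1e^(3t)sin(4t) + 2C_1e^(3t)cos(4t) + 2C_2e^(3t)sin(4t) + C_2e^(3t)cos(4t)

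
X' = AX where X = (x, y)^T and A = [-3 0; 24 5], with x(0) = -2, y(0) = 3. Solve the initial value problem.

Coefficient matrix A = [[-3, 0], [24, 5]].
Characteristic polynomial det(A - λI) = λ^2 - 2λ - 15 = 0.
Eigenvalues λ = -3, 5.
For λ=-3: (A-λI) row 2 is [24, 8], so an eigenvector is (-1, 3).
For λ=5: (A-λI) row 1 is [-8, 0], so an eigenvector is (0, -1).
General solution: C_1e^(-3t)(-1,3) + C_2e^(5t)(0,-1).
Applying x(0)=-2, y(0)=3 gives C_1=2, C_2=3.

x(t) = -2e^(-3t), y(t) = -3e^(5t) + 6e^(-3t)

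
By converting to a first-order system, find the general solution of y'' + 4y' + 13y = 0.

y(t) = C_1e^(-2t)cos(3t) + C_2e^(-2t)sin(3t)

Let x_1 = y, x_2 = y'. Then x_1' = x_2 and x_2' = -13x_1 - 4x_2.
A = [[0,1],[-13,-4]]; det(A-λI) = λ^2 + 4λ + 13.
Eigenvalues λ = -2 ± 3i.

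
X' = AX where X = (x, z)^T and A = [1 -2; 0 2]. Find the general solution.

x(t) = 2c_1e^(2t) - c_2e^(t), z(t) = -c_1e^(2t)

Coefficient matrix A = [[1, -2], [0, 2]].
Characteristic polynomial det(A - λI) = λ^2 - 3λ + 2 = 0.
Eigenvalues λ = 2, 1.
For λ=2: (A-λI) row 1 is [-1, -2], so an eigenvector is (2, -1).
For λ=1: (A-λI) row 1 is [0, -2], so an eigenvector is (-1, 0).
General solution: c_1e^(2t)(2,-1) + c_2e^(t)(-1,0).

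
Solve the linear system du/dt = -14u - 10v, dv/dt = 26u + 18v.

u(t) = 2K_1e^(2t)sin(2t) + K_1e^(2t)cos(2t) + K_2e^(2t)sin(2t) - 2K_2e^(2t)cos(2t), v(t) = -3K_1e^(2t)sin(2t) - 2K_1e^(2t)cos(2t) - 2K_2e^(2t)sin(2t) + 3K_2e^(2t)cos(2t)

Coefficient matrix A = [[-14, -10], [26, 18]].
Characteristic polynomial det(A - λI) = λ^2 - 4λ + 8 = 0.
Eigenvalues λ = 2 ± 2i (complex conjugate pair).
For λ=2+2i: an eigenvector is (1,-2) - i(2,-3) = (1 - 2i, -2 + 3i).
A real fundamental pair from Re and Im of e^((2+2i)t)v: X_1 = e^(2t)(cos(2t)·(1,-2) + sin(2t)·(2,-3)), X_2 = e^(2t)(sin(2t)·(1,-2) - cos(2t)·(2,-3)).
General solution: K_1X_1 + K_2X_2.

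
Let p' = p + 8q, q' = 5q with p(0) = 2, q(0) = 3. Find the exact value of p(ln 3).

A = [[1,8],[0,5]]; eigenvalues λ = 1, 5.
Eigenvectors: (1,0) for λ=1, (2,1) for λ=5.
From the initial condition, c_1 = -4, c_2 = 3.
p(ln 3) = (-4)(3^1)(1) + (3)(3^5)(2) = 1446.

1446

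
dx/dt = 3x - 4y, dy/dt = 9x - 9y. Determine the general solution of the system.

Coefficient matrix A = [[3, -4], [9, -9]].
Characteristic polynomial det(A - λI) = λ^2 + 6λ + 9 = 0.
Single eigenvalue λ = -3 with algebraic multiplicity 2.
Eigenvector v = (-2,-3); generalized eigenvector w with (A-λI)w=v is (-1,-1).
General solution: e^(-3t)[K_1·v + K_2·(t·v + w)].

x(t) = -2K_1e^(-3t) - 2K_2te^(-3t) - K_2e^(-3t), y(t) = -3K_1e^(-3t) - 3K_2te^(-3t) - K_2e^(-3t)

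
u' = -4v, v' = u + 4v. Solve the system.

Coefficient matrix A = [[0, -4], [1, 4]].
Characteristic polynomial det(A - λI) = λ^2 - 4λ + 4 = 0.
Single eigenvalue λ = 2 with algebraic multiplicity 2.
Eigenvector v = (-2,1); generalized eigenvector w with (A-λI)w=v is (-3,2).
General solution: e^(2t)[C_1·v + C_2·(t·v + w)].

u(t) = -2C_1e^(2t) - 2C_2te^(2t) - 3C_2e^(2t), v(t) = C_1e^(2t) + C_2te^(2t) + 2C_2e^(2t)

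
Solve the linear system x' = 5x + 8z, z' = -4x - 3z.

x(t) = -c_1e^(t)sin(4t) - c_1e^(t)cos(4t) - c_2e^(t)sin(4t) + c_2e^(t)cos(4t), z(t) = c_1e^(t)sin(4t) - c_2e^(t)cos(4t)

Coefficient matrix A = [[5, 8], [-4, -3]].
Characteristic polynomial det(A - λI) = λ^2 - 2λ + 17 = 0.
Eigenvalues λ = 1 ± 4i (complex conjugate pair).
For λ=1+4i: an eigenvector is (-1,0) - i(-1,1) = (-1 + i, 0 - i).
A real fundamental pair from Re and Im of e^((1+4i)t)v: X_1 = e^(t)(cos(4t)·(-1,0) + sin(4t)·(-1,1)), X_2 = e^(t)(sin(4t)·(-1,0) - cos(4t)·(-1,1)).
General solution: c_1X_1 + c_2X_2.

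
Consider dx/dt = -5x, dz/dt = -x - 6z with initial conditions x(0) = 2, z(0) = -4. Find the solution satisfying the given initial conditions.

Coefficient matrix A = [[-5, 0], [-1, -6]].
Characteristic polynomial det(A - λI) = λ^2 + 11λ + 30 = 0.
Eigenvalues λ = -5, -6.
For λ=-5: (A-λI) row 2 is [-1, -1], so an eigenvector is (1, -1).
For λ=-6: (A-λI) row 1 is [1, 0], so an eigenvector is (0, 1).
General solution: K_1e^(-5t)(1,-1) + K_2e^(-6t)(0,1).
Applying x(0)=2, z(0)=-4 gives K_1=2, K_2=-2.

x(t) = 2e^(-5t), z(t) = -2e^(-5t) - 2e^(-6t)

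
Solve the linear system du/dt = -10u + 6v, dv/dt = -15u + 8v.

u(t) = C_1e^(-t)sin(3t) - C_1e^(-t)cos(3t) - C_2e^(-t)sin(3t) - C_2e^(-t)cos(3t), v(t) = 2C_1e^(-t)sin(3t) - C_1e^(-t)cos(3t) - C_2e^(-t)sin(3t) - 2C_2e^(-t)cos(3t)

Coefficient matrix A = [[-10, 6], [-15, 8]].
Characteristic polynomial det(A - λI) = λ^2 + 2λ + 10 = 0.
Eigenvalues λ = -1 ± 3i (complex conjugate pair).
For λ=-1+3i: an eigenvector is (-1,-1) - i(1,2) = (-1 - i, -1 - 2i).
A real fundamental pair from Re and Im of e^((-1+3i)t)v: X_1 = e^(-t)(cos(3t)·(-1,-1) + sin(3t)·(1,2)), X_2 = e^(-t)(sin(3t)·(-1,-1) - cos(3t)·(1,2)).
General solution: C_1X_1 + C_2X_2.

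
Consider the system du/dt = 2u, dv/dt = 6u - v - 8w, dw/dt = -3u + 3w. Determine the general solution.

u(t) = C_2e^(2t), v(t) = C_1e^(-t) - 6C_2e^(2t) - 2C_3e^(3t), w(t) = 3C_2e^(2t) + C_3e^(3t)

Coefficient matrix A = [[2, 0, 0], [6, -1, -8], [-3, 0, 3]].
det(A - λI) = 0 gives eigenvalues λ = -1, 2, 3.
For λ=-1: eigenvector (0,1,0).
For λ=2: eigenvector (1,-6,3).
For λ=3: eigenvector (0,-2,1).
General solution: C_1e^(-t)(0,1,0) + C_2e^(2t)(1,-6,3) + C_3e^(3t)(0,-2,1).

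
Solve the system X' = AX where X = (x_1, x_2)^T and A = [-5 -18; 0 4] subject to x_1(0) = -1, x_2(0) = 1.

x_1(t) = -2e^(4t) + e^(-5t), x_2(t) = e^(4t)

Coefficient matrix A = [[-5, -18], [0, 4]].
Characteristic polynomial det(A - λI) = λ^2 + λ - 20 = 0.
Eigenvalues λ = 4, -5.
For λ=4: (A-λI) row 1 is [-9, -18], so an eigenvector is (2, -1).
For λ=-5: (A-λI) row 1 is [0, -18], so an eigenvector is (-1, 0).
General solution: K_1e^(4t)(2,-1) + K_2e^(-5t)(-1,0).
Applying x_1(0)=-1, x_2(0)=1 gives K_1=-1, K_2=-1.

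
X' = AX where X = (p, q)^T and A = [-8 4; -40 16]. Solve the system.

p(t) = K_1e^(4t)sin(4t) - K_2e^(4t)cos(4t), q(t) = 3K_1e^(4t)sin(4t) + K_1e^(4t)cos(4t) + K_2e^(4t)sin(4t) - 3K_2e^(4t)cos(4t)

Coefficient matrix A = [[-8, 4], [-40, 16]].
Characteristic polynomial det(A - λI) = λ^2 - 8λ + 32 = 0.
Eigenvalues λ = 4 ± 4i (complex conjugate pair).
For λ=4+4i: an eigenvector is (0,1) - i(1,3) = (0 - i, 1 - 3i).
A real fundamental pair from Re and Im of e^((4+4i)t)v: X_1 = e^(4t)(cos(4t)·(0,1) + sin(4t)·(1,3)), X_2 = e^(4t)(sin(4t)·(0,1) - cos(4t)·(1,3)).
General solution: K_1X_1 + K_2X_2.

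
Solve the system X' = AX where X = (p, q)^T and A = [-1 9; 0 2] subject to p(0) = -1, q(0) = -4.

p(t) = -12e^(2t) + 11e^(-t), q(t) = -4e^(2t)

Coefficient matrix A = [[-1, 9], [0, 2]].
Characteristic polynomial det(A - λI) = λ^2 - λ - 2 = 0.
Eigenvalues λ = 2, -1.
For λ=2: (A-λI) row 1 is [-3, 9], so an eigenvector is (3, 1).
For λ=-1: (A-λI) row 1 is [0, 9], so an eigenvector is (-1, 0).
General solution: c_1e^(2t)(3,1) + c_2e^(-t)(-1,0).
Applying p(0)=-1, q(0)=-4 gives c_1=-4, c_2=-11.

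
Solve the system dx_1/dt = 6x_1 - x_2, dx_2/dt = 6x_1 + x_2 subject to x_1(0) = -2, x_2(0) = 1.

x_1(t) = -7e^(4t) + 5e^(3t), x_2(t) = -14e^(4t) + 15e^(3t)

Coefficient matrix A = [[6, -1], [6, 1]].
Characteristic polynomial det(A - λI) = λ^2 - 7λ + 12 = 0.
Eigenvalues λ = 4, 3.
For λ=4: (A-λI) row 1 is [2, -1], so an eigenvector is (-1, -2).
For λ=3: (A-λI) row 1 is [3, -1], so an eigenvector is (-1, -3).
General solution: C_1e^(4t)(-1,-2) + C_2e^(3t)(-1,-3).
Applying x_1(0)=-2, x_2(0)=1 gives C_1=7, C_2=-5.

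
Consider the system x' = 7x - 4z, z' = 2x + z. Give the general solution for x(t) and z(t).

Coefficient matrix A = [[7, -4], [2, 1]].
Characteristic polynomial det(A - λI) = λ^2 - 8λ + 15 = 0.
Eigenvalues λ = 5, 3.
For λ=5: (A-λI) row 1 is [2, -4], so an eigenvector is (-2, -1).
For λ=3: (A-λI) row 1 is [4, -4], so an eigenvector is (-1, -1).
General solution: c_1e^(5t)(-2,-1) + c_2e^(3t)(-1,-1).

x(t) = -2c_1e^(5t) - c_2e^(3t), z(t) = -c_1e^(5t) - c_2e^(3t)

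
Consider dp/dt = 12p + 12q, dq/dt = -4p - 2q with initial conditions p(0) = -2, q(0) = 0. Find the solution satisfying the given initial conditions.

p(t) = -8e^(6t) + 6e^(4t), q(t) = 4e^(6t) - 4e^(4t)

Coefficient matrix A = [[12, 12], [-4, -2]].
Characteristic polynomial det(A - λI) = λ^2 - 10λ + 24 = 0.
Eigenvalues λ = 4, 6.
For λ=4: (A-λI) row 1 is [8, 12], so an eigenvector is (3, -2).
For λ=6: (A-λI) row 1 is [6, 12], so an eigenvector is (2, -1).
General solution: C_1e^(4t)(3,-2) + C_2e^(6t)(2,-1).
Applying p(0)=-2, q(0)=0 gives C_1=2, C_2=-4.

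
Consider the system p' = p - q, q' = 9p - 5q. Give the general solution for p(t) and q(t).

p(t) = c_1e^(-2t) + c_2te^(-2t), q(t) = 3c_1e^(-2t) + 3c_2te^(-2t) - c_2e^(-2t)

Coefficient matrix A = [[1, -1], [9, -5]].
Characteristic polynomial det(A - λI) = λ^2 + 4λ + 4 = 0.
Single eigenvalue λ = -2 with algebraic multiplicity 2.
Eigenvector v = (1,3); generalized eigenvector w with (A-λI)w=v is (0,-1).
General solution: e^(-2t)[c_1·v + c_2·(t·v + w)].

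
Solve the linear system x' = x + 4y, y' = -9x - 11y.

Coefficient matrix A = [[1, 4], [-9, -11]].
Characteristic polynomial det(A - λI) = λ^2 + 10λ + 25 = 0.
Single eigenvalue λ = -5 with algebraic multiplicity 2.
Eigenvector v = (2,-3); generalized eigenvector w with (A-λI)w=v is (-1,2).
General solution: e^(-5t)[K_1·v + K_2·(t·v + w)].

x(t) = 2K_1e^(-5t) + 2K_2te^(-5t) - K_2e^(-5t), y(t) = -3K_1e^(-5t) - 3K_2te^(-5t) + 2K_2e^(-5t)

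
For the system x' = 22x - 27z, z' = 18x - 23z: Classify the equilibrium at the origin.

A = [[22,-27],[18,-23]]; det(A-λI) = λ^2 + λ - 20.
λ = -5, 4: opposite signs.

saddle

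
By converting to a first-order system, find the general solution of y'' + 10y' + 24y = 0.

Let x_1 = y, x_2 = y'. Then x_1' = x_2 and x_2' = -24x_1 - 10x_2.
A = [[0,1],[-24,-10]]; det(A-λI) = λ^2 + 10λ + 24.
Eigenvalues λ = -6, -4 with eigenvectors (1,-6), (1,-4).

y(t) = c_1e^(-6t) + c_2e^(-4t)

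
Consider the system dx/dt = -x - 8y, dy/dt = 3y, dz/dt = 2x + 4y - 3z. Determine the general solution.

x(t) = -2C_2e^(3t) + C_3e^(-t), y(t) = C_2e^(3t), z(t) = C_1e^(-3t) + C_3e^(-t)

Coefficient matrix A = [[-1, -8, 0], [0, 3, 0], [2, 4, -3]].
det(A - λI) = 0 gives eigenvalues λ = -3, 3, -1.
For λ=-3: eigenvector (0,0,1).
For λ=3: eigenvector (-2,1,0).
For λ=-1: eigenvector (1,0,1).
General solution: C_1e^(-3t)(0,0,1) + C_2e^(3t)(-2,1,0) + C_3e^(-t)(1,0,1).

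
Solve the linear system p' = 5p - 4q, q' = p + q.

p(t) = -2c_1e^(3t) - 2c_2te^(3t) + c_2e^(3t), q(t) = -c_1e^(3t) - c_2te^(3t) + c_2e^(3t)

Coefficient matrix A = [[5, -4], [1, 1]].
Characteristic polynomial det(A - λI) = λ^2 - 6λ + 9 = 0.
Single eigenvalue λ = 3 with algebraic multiplicity 2.
Eigenvector v = (-2,-1); generalized eigenvector w with (A-λI)w=v is (1,1).
General solution: e^(3t)[c_1·v + c_2·(t·v + w)].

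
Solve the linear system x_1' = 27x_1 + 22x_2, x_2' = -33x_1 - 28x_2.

x_1(t) = -2K_1e^(-6t) + K_2e^(5t), x_2(t) = 3K_1e^(-6t) - K_2e^(5t)

Coefficient matrix A = [[27, 22], [-33, -28]].
Characteristic polynomial det(A - λI) = λ^2 + λ - 30 = 0.
Eigenvalues λ = -6, 5.
For λ=-6: (A-λI) row 1 is [33, 22], so an eigenvector is (-2, 3).
For λ=5: (A-λI) row 1 is [22, 22], so an eigenvector is (1, -1).
General solution: K_1e^(-6t)(-2,3) + K_2e^(5t)(1,-1).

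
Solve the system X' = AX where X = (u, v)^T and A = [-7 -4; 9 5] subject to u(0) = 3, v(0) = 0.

u(t) = -18te^(-t) + 3e^(-t), v(t) = 27te^(-t)

Coefficient matrix A = [[-7, -4], [9, 5]].
Characteristic polynomial det(A - λI) = λ^2 + 2λ + 1 = 0.
Single eigenvalue λ = -1 with algebraic multiplicity 2.
Eigenvector v = (-2,3); generalized eigenvector w with (A-λI)w=v is (1,-1).
General solution: e^(-t)[c_1·v + c_2·(t·v + w)].
Applying u(0)=3, v(0)=0 gives c_1=3, c_2=9.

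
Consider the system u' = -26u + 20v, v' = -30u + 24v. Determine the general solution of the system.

Coefficient matrix A = [[-26, 20], [-30, 24]].
Characteristic polynomial det(A - λI) = λ^2 + 2λ - 24 = 0.
Eigenvalues λ = -6, 4.
For λ=-6: (A-λI) row 1 is [-20, 20], so an eigenvector is (-1, -1).
For λ=4: (A-λI) row 1 is [-30, 20], so an eigenvector is (2, 3).
General solution: c_1e^(-6t)(-1,-1) + c_2e^(4t)(2,3).

u(t) = -c_1e^(-6t) + 2c_2e^(4t), v(t) = -c_1e^(-6t) + 3c_2e^(4t)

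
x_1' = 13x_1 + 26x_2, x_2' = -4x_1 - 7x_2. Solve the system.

x_1(t) = 2K_1e^(3t)sin(2t) + 3K_1e^(3t)cos(2t) + 3K_2e^(3t)sin(2t) - 2K_2e^(3t)cos(2t), x_2(t) = -K_1e^(3t)sin(2t) - K_1e^(3t)cos(2t) - K_2e^(3t)sin(2t) + K_2e^(3t)cos(2t)

Coefficient matrix A = [[13, 26], [-4, -7]].
Characteristic polynomial det(A - λI) = λ^2 - 6λ + 13 = 0.
Eigenvalues λ = 3 ± 2i (complex conjugate pair).
For λ=3+2i: an eigenvector is (3,-1) - i(2,-1) = (3 - 2i, -1 + i).
A real fundamental pair from Re and Im of e^((3+2i)t)v: X_1 = e^(3t)(cos(2t)·(3,-1) + sin(2t)·(2,-1)), X_2 = e^(3t)(sin(2t)·(3,-1) - cos(2t)·(2,-1)).
General solution: K_1X_1 + K_2X_2.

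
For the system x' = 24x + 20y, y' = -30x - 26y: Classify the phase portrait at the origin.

A = [[24,20],[-30,-26]]; det(A-λI) = λ^2 + 2λ - 24.
λ = -6, 4: opposite signs.

saddle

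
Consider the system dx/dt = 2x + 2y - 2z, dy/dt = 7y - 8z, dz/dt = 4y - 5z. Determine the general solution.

Coefficient matrix A = [[2, 2, -2], [0, 7, -8], [0, 4, -5]].
det(A - λI) = 0 gives eigenvalues λ = 2, -1, 3.
For λ=2: eigenvector (1,0,0).
For λ=-1: eigenvector (0,-1,-1).
For λ=3: eigenvector (2,2,1).
General solution: c_1e^(2t)(1,0,0) + c_2e^(-t)(0,-1,-1) + c_3e^(3t)(2,2,1).

x(t) = c_1e^(2t) + 2c_3e^(3t), y(t) = -c_2e^(-t) + 2c_3e^(3t), z(t) = -c_2e^(-t) + c_3e^(3t)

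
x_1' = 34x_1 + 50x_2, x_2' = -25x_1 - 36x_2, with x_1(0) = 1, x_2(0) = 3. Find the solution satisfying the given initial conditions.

Coefficient matrix A = [[34, 50], [-25, -36]].
Characteristic polynomial det(A - λI) = λ^2 + 2λ + 26 = 0.
Eigenvalues λ = -1 ± 5i (complex conjugate pair).
For λ=-1+5i: an eigenvector is (3,-2) - i(1,-1) = (3 - i, -2 + i).
A real fundamental pair from Re and Im of e^((-1+5i)t)v: X_1 = e^(-t)(cos(5t)·(3,-2) + sin(5t)·(1,-1)), X_2 = e^(-t)(sin(5t)·(3,-2) - cos(5t)·(1,-1)).
General solution: c_1X_1 + c_2X_2.
Applying x_1(0)=1, x_2(0)=3 gives c_1=4, c_2=11.

x_1(t) = 37e^(-t)sin(5t) + e^(-t)cos(5t), x_2(t) = -26e^(-t)sin(5t) + 3e^(-t)cos(5t)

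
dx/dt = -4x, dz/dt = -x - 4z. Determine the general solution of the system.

Coefficient matrix A = [[-4, 0], [-1, -4]].
Characteristic polynomial det(A - λI) = λ^2 + 8λ + 16 = 0.
Single eigenvalue λ = -4 with algebraic multiplicity 2.
Eigenvector v = (0,-1); generalized eigenvector w with (A-λI)w=v is (1,3).
General solution: e^(-4t)[C_1·v + C_2·(t·v + w)].

x(t) = C_2e^(-4t), z(t) = -C_1e^(-4t) - C_2te^(-4t) + 3C_2e^(-4t)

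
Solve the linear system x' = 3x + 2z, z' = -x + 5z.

x(t) = -C_1e^(4t)sin(t) + C_1e^(4t)cos(t) + C_2e^(4t)sin(t) + C_2e^(4t)cos(t), z(t) = -C_1e^(4t)sin(t) + C_2e^(4t)cos(t)

Coefficient matrix A = [[3, 2], [-1, 5]].
Characteristic polynomial det(A - λI) = λ^2 - 8λ + 17 = 0.
Eigenvalues λ = 4 ± i (complex conjugate pair).
For λ=4+i: an eigenvector is (1,0) - i(-1,-1) = (1 + i, 0 + i).
A real fundamental pair from Re and Im of e^((4+i)t)v: X_1 = e^(4t)(cos(t)·(1,0) + sin(t)·(-1,-1)), X_2 = e^(4t)(sin(t)·(1,0) - cos(t)·(-1,-1)).
General solution: C_1X_1 + C_2X_2.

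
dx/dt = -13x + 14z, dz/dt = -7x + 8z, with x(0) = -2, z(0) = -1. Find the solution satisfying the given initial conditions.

Coefficient matrix A = [[-13, 14], [-7, 8]].
Characteristic polynomial det(A - λI) = λ^2 + 5λ - 6 = 0.
Eigenvalues λ = -6, 1.
For λ=-6: (A-λI) row 1 is [-7, 14], so an eigenvector is (2, 1).
For λ=1: (A-λI) row 1 is [-14, 14], so an eigenvector is (-1, -1).
General solution: K_1e^(-6t)(2,1) + K_2e^(t)(-1,-1).
Applying x(0)=-2, z(0)=-1 gives K_1=-1, K_2=0.

x(t) = -2e^(-6t), z(t) = -e^(-6t)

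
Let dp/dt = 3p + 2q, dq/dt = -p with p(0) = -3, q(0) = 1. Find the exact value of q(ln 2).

A = [[3,2],[-1,0]]; eigenvalues λ = 1, 2.
Eigenvectors: (-1,1) for λ=1, (-2,1) for λ=2.
From the initial condition, c_1 = -1, c_2 = 2.
q(ln 2) = (-1)(2^1)(1) + (2)(2^2)(1) = 6.

6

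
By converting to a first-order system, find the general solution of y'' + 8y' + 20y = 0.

y(t) = c_1e^(-4t)cos(2t) + c_2e^(-4t)sin(2t)

Let x_1 = y, x_2 = y'. Then x_1' = x_2 and x_2' = -20x_1 - 8x_2.
A = [[0,1],[-20,-8]]; det(A-λI) = λ^2 + 8λ + 20.
Eigenvalues λ = -4 ± 2i.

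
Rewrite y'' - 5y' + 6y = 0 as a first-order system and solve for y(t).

y(t) = C_1e^(3t) + C_2e^(2t)

Let x_1 = y, x_2 = y'. Then x_1' = x_2 and x_2' = -6x_1 + 5x_2.
A = [[0,1],[-6,5]]; det(A-λI) = λ^2 - 5λ + 6.
Eigenvalues λ = 3, 2 with eigenvectors (1,3), (1,2).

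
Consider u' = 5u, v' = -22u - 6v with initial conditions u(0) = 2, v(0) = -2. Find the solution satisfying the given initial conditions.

u(t) = 2e^(5t), v(t) = -4e^(5t) + 2e^(-6t)

Coefficient matrix A = [[5, 0], [-22, -6]].
Characteristic polynomial det(A - λI) = λ^2 + λ - 30 = 0.
Eigenvalues λ = -6, 5.
For λ=-6: (A-λI) row 1 is [11, 0], so an eigenvector is (0, 1).
For λ=5: (A-λI) row 2 is [-22, -11], so an eigenvector is (-1, 2).
General solution: K_1e^(-6t)(0,1) + K_2e^(5t)(-1,2).
Applying u(0)=2, v(0)=-2 gives K_1=2, K_2=-2.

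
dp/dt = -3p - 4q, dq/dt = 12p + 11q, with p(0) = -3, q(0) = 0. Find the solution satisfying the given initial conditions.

p(t) = 9e^(5t) - 12e^(3t), q(t) = -18e^(5t) + 18e^(3t)

Coefficient matrix A = [[-3, -4], [12, 11]].
Characteristic polynomial det(A - λI) = λ^2 - 8λ + 15 = 0.
Eigenvalues λ = 5, 3.
For λ=5: (A-λI) row 1 is [-8, -4], so an eigenvector is (-1, 2).
For λ=3: (A-λI) row 1 is [-6, -4], so an eigenvector is (2, -3).
General solution: K_1e^(5t)(-1,2) + K_2e^(3t)(2,-3).
Applying p(0)=-3, q(0)=0 gives K_1=-9, K_2=-6.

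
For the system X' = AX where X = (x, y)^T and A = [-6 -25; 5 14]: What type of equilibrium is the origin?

unstable spiral

A = [[-6,-25],[5,14]]; det(A-λI) = λ^2 - 8λ + 41.
λ = 4 ± 5i: positive real part.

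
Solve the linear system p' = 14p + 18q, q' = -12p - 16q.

Coefficient matrix A = [[14, 18], [-12, -16]].
Characteristic polynomial det(A - λI) = λ^2 + 2λ - 8 = 0.
Eigenvalues λ = -4, 2.
For λ=-4: (A-λI) row 1 is [18, 18], so an eigenvector is (1, -1).
For λ=2: (A-λI) row 1 is [12, 18], so an eigenvector is (3, -2).
General solution: C_1e^(-4t)(1,-1) + C_2e^(2t)(3,-2).

p(t) = C_1e^(-4t) + 3C_2e^(2t), q(t) = -C_1e^(-4t) - 2C_2e^(2t)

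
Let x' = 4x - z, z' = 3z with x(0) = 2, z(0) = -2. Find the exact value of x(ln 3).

270

A = [[4,-1],[0,3]]; eigenvalues λ = 4, 3.
Eigenvectors: (-1,0) for λ=4, (1,1) for λ=3.
From the initial condition, c_1 = -4, c_2 = -2.
x(ln 3) = (-4)(3^4)(-1) + (-2)(3^3)(1) = 270.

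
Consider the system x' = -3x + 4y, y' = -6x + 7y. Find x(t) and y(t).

Coefficient matrix A = [[-3, 4], [-6, 7]].
Characteristic polynomial det(A - λI) = λ^2 - 4λ + 3 = 0.
Eigenvalues λ = 1, 3.
For λ=1: (A-λI) row 1 is [-4, 4], so an eigenvector is (1, 1).
For λ=3: (A-λI) row 1 is [-6, 4], so an eigenvector is (-2, -3).
General solution: c_1e^(t)(1,1) + c_2e^(3t)(-2,-3).

x(t) = c_1e^(t) - 2c_2e^(3t), y(t) = c_1e^(t) - 3c_2e^(3t)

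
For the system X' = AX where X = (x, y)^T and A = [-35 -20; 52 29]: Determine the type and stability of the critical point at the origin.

A = [[-35,-20],[52,29]]; det(A-λI) = λ^2 + 6λ + 25.
λ = -3 ± 4i: negative real part.

stable spiral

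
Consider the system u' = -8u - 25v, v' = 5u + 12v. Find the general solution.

Coefficient matrix A = [[-8, -25], [5, 12]].
Characteristic polynomial det(A - λI) = λ^2 - 4λ + 29 = 0.
Eigenvalues λ = 2 ± 5i (complex conjugate pair).
For λ=2+5i: an eigenvector is (2,-1) - i(1,0) = (2 - i, -1).
A real fundamental pair from Re and Im of e^((2+5i)t)v: X_1 = e^(2t)(cos(5t)·(2,-1) + sin(5t)·(1,0)), X_2 = e^(2t)(sin(5t)·(2,-1) - cos(5t)·(1,0)).
General solution: c_1X_1 + c_2X_2.

u(t) = c_1e^(2t)sin(5t) + 2c_1e^(2t)cos(5t) + 2c_2e^(2t)sin(5t) - c_2e^(2t)cos(5t), v(t) = -c_1e^(2t)cos(5t) - c_2e^(2t)sin(5t)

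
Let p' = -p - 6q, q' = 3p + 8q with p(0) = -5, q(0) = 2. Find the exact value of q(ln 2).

A = [[-1,-6],[3,8]]; eigenvalues λ = 5, 2.
Eigenvectors: (-1,1) for λ=5, (-2,1) for λ=2.
From the initial condition, c_1 = -1, c_2 = 3.
q(ln 2) = (-1)(2^5)(1) + (3)(2^2)(1) = -20.

-20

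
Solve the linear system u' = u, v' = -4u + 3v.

u(t) = -c_1e^(t), v(t) = -2c_1e^(t) + c_2e^(3t)

Coefficient matrix A = [[1, 0], [-4, 3]].
Characteristic polynomial det(A - λI) = λ^2 - 4λ + 3 = 0.
Eigenvalues λ = 1, 3.
For λ=1: (A-λI) row 2 is [-4, 2], so an eigenvector is (-1, -2).
For λ=3: (A-λI) row 1 is [-2, 0], so an eigenvector is (0, 1).
General solution: c_1e^(t)(-1,-2) + c_2e^(3t)(0,1).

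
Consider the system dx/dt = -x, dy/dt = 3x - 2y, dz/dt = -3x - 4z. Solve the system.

Coefficient matrix A = [[-1, 0, 0], [3, -2, 0], [-3, 0, -4]].
det(A - λI) = 0 gives eigenvalues λ = -1, -2, -4.
For λ=-1: eigenvector (1,3,-1).
For λ=-2: eigenvector (0,1,0).
For λ=-4: eigenvector (0,0,1).
General solution: c_1e^(-t)(1,3,-1) + c_2e^(-2t)(0,1,0) + c_3e^(-4t)(0,0,1).

x(t) = c_1e^(-t), y(t) = 3c_1e^(-t) + c_2e^(-2t), z(t) = -c_1e^(-t) + c_3e^(-4t)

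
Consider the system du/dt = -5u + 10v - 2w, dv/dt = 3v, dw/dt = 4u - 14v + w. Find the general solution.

u(t) = K_1e^(-t) + 2K_2e^(3t) + K_3e^(-3t), v(t) = K_2e^(3t), w(t) = -2K_1e^(-t) - 3K_2e^(3t) - K_3e^(-3t)

Coefficient matrix A = [[-5, 10, -2], [0, 3, 0], [4, -14, 1]].
det(A - λI) = 0 gives eigenvalues λ = -1, 3, -3.
For λ=-1: eigenvector (1,0,-2).
For λ=3: eigenvector (2,1,-3).
For λ=-3: eigenvector (1,0,-1).
General solution: K_1e^(-t)(1,0,-2) + K_2e^(3t)(2,1,-3) + K_3e^(-3t)(1,0,-1).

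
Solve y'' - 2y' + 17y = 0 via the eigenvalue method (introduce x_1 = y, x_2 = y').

Let x_1 = y, x_2 = y'. Then x_1' = x_2 and x_2' = -17x_1 + 2x_2.
A = [[0,1],[-17,2]]; det(A-λI) = λ^2 - 2λ + 17.
Eigenvalues λ = 1 ± 4i.

y(t) = c_1e^(t)cos(4t) + c_2e^(t)sin(4t)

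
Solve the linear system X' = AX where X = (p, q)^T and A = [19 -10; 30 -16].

p(t) = -C_1e^(-t) - 2C_2e^(4t), q(t) = -2C_1e^(-t) - 3C_2e^(4t)

Coefficient matrix A = [[19, -10], [30, -16]].
Characteristic polynomial det(A - λI) = λ^2 - 3λ - 4 = 0.
Eigenvalues λ = -1, 4.
For λ=-1: (A-λI) row 1 is [20, -10], so an eigenvector is (-1, -2).
For λ=4: (A-λI) row 1 is [15, -10], so an eigenvector is (-2, -3).
General solution: C_1e^(-t)(-1,-2) + C_2e^(4t)(-2,-3).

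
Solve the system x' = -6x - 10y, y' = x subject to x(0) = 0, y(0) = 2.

x(t) = -20e^(-3t)sin(t), y(t) = 6e^(-3t)sin(t) + 2e^(-3t)cos(t)

Coefficient matrix A = [[-6, -10], [1, 0]].
Characteristic polynomial det(A - λI) = λ^2 + 6λ + 10 = 0.
Eigenvalues λ = -3 ± i (complex conjugate pair).
For λ=-3+i: an eigenvector is (1,0) - i(-3,1) = (1 + 3i, 0 - i).
A real fundamental pair from Re and Im of e^((-3+i)t)v: X_1 = e^(-3t)(cos(t)·(1,0) + sin(t)·(-3,1)), X_2 = e^(-3t)(sin(t)·(1,0) - cos(t)·(-3,1)).
General solution: c_1X_1 + c_2X_2.
Applying x(0)=0, y(0)=2 gives c_1=6, c_2=-2.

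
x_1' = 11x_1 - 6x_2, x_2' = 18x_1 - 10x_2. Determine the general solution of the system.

Coefficient matrix A = [[11, -6], [18, -10]].
Characteristic polynomial det(A - λI) = λ^2 - λ - 2 = 0.
Eigenvalues λ = 2, -1.
For λ=2: (A-λI) row 1 is [9, -6], so an eigenvector is (2, 3).
For λ=-1: (A-λI) row 1 is [12, -6], so an eigenvector is (-1, -2).
General solution: c_1e^(2t)(2,3) + c_2e^(-t)(-1,-2).

x_1(t) = 2c_1e^(2t) - c_2e^(-t), x_2(t) = 3c_1e^(2t) - 2c_2e^(-t)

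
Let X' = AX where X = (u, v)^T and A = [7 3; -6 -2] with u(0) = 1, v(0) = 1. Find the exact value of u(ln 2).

A = [[7,3],[-6,-2]]; eigenvalues λ = 4, 1.
Eigenvectors: (1,-1) for λ=4, (-1,2) for λ=1.
From the initial condition, c_1 = 3, c_2 = 2.
u(ln 2) = (3)(2^4)(1) + (2)(2^1)(-1) = 44.

44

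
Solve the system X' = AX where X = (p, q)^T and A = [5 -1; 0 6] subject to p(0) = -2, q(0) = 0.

Coefficient matrix A = [[5, -1], [0, 6]].
Characteristic polynomial det(A - λI) = λ^2 - 11λ + 30 = 0.
Eigenvalues λ = 6, 5.
For λ=6: (A-λI) row 1 is [-1, -1], so an eigenvector is (-1, 1).
For λ=5: (A-λI) row 1 is [0, -1], so an eigenvector is (1, 0).
General solution: K_1e^(6t)(-1,1) + K_2e^(5t)(1,0).
Applying p(0)=-2, q(0)=0 gives K_1=0, K_2=-2.

p(t) = -2e^(5t), q(t) = 0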